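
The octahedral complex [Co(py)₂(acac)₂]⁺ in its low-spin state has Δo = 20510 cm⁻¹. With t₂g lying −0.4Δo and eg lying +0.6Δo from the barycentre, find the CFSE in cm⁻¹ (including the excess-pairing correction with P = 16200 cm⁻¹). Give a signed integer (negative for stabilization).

Ligand charges: 2×(+0) from py and 2×(-1) from acac⁻ sum to -2; with overall charge +1, Co is +3.
Co³⁺: group 9, so d-count = 9 − 3 = 6.
Electron filling gives t₂g⁶ eg⁰.
Orbital CFSE = 6(-0.4) + 0(0.6) = -2.4Δo = -2.4 × 20510 = -49224 cm⁻¹.
Pairing penalty: 3 pairs vs 1 in the high-spin reference → 2 extra × P = 32400 cm⁻¹.
Net CFSE = -49224 + 32400 = -16824 cm⁻¹.

-16824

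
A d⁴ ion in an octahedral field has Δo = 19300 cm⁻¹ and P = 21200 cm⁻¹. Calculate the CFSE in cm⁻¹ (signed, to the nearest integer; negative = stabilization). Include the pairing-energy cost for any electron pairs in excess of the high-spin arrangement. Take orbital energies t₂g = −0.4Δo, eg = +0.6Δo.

-11580

Here Δo < P (19300 < 21200), so the high-spin state is favoured.
Configuration: t₂g³ eg¹.
Orbital CFSE = -0.6Δo = -0.6 × 19300 = -11580 cm⁻¹.
High-spin has no excess pairs, so no pairing correction applies.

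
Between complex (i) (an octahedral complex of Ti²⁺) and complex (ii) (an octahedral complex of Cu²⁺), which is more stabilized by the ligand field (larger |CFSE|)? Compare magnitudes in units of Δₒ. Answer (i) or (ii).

(i): Ti²⁺: group 4, so d-count = 4 − 2 = 2; t₂g² eg⁰, CFSE = -0.8Δₒ.
(ii): Cu is in group 11, so Cu²⁺ is d⁹ (11 − 2 = 9); t₂g⁶ eg³, CFSE = -0.6Δₒ.
So (i) has the larger |CFSE|.

(i)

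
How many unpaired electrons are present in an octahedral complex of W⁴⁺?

W is in group 6, so W⁴⁺ is d² (6 − 4 = 2).
For octahedral d² the high- and low-spin configurations coincide.
Configuration: t2g^2 e_g^0, giving 2 unpaired electrons.

2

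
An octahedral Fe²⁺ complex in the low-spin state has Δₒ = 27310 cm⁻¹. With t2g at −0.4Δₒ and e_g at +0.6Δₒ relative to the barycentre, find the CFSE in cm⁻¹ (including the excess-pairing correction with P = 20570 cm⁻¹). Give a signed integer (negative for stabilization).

Group 8 minus oxidation state +2 gives a d⁶ configuration for Fe²⁺.
Configuration: t2g^6 e_g^0.
The orbital stabilization is -2.4Δₒ = -2.4 × 27310 = -65544 cm⁻¹.
Relative to high-spin t2g^4 e_g^2 (1 paired), the low-spin configuration has 2 additional pairs, contributing +2 × 20570 = +41140 cm⁻¹.
Overall CFSE = -65544 + 41140 = -24404 cm⁻¹.

-24404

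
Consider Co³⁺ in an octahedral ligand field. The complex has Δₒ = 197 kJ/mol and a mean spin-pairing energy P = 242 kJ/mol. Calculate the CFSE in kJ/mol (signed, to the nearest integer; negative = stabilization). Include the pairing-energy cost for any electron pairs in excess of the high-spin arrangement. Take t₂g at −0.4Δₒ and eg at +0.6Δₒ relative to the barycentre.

-79

Group 9 minus oxidation state +3 gives a d⁶ configuration for Co³⁺.
Since Δₒ = 197 kJ/mol < P = 242 kJ/mol, the complex adopts the high-spin configuration.
That gives t₂g⁴ eg².
Orbital CFSE = -0.4Δₒ = -0.4 × 197 = -79 kJ/mol.
High-spin has no excess pairs, so no pairing correction applies.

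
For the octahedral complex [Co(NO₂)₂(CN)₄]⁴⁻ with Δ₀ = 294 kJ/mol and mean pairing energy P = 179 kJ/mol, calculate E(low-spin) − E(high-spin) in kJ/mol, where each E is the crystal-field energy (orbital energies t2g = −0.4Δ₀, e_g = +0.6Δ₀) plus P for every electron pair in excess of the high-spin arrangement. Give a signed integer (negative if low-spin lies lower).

-115

Ligand charges: 2×(-1) from NO₂⁻ and 4×(-1) from CN⁻ sum to -6; with overall charge -4, Co is +2.
Group 9 minus oxidation state +2 gives a d⁷ configuration for Co²⁺.
High-spin d⁷ fills as t2g^5 e_g^2 with CFSE 5(−0.4) + 2(+0.6) = -0.8Δ₀ = -235 kJ/mol.
Low-spin t2g^6 e_g^1 gives -1.8Δ₀ = -529 kJ/mol, but forming 1 extra pair costs 1P = 179 kJ/mol, so E(LS) = -529 + 179 = -350 kJ/mol.
The difference is -350 − (-235) = -115 kJ/mol, so low-spin lies lower.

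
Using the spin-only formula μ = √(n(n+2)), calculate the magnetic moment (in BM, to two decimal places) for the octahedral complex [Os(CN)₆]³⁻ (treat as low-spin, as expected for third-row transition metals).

Each CN⁻ contributes -1; 6 × (-1) = -6. With overall charge -3, Os is in the +3 oxidation state.
Os sits in group 8; removing 3 electrons leaves Os³⁺ with 8 − 3 = 5 d electrons.
Configuration: t2g^5 e_g^0 → 1 unpaired electron.
μ(spin-only) = √[1(1+2)] = √3 ≈ 1.73 BM.

1.73 BM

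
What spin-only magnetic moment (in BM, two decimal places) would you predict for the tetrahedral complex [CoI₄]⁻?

4.90 BM

Each I⁻ contributes -1; 4 × (-1) = -4. With overall charge -1, Co is in the +3 oxidation state.
Group 9 minus oxidation state +3 gives a d⁶ configuration for Co³⁺.
Tetrahedral splitting is small, so the complex is high-spin.
Configuration: e³ t₂³ → 4 unpaired electrons.
μ(spin-only) = √[4(4+2)] = √24 ≈ 4.90 BM.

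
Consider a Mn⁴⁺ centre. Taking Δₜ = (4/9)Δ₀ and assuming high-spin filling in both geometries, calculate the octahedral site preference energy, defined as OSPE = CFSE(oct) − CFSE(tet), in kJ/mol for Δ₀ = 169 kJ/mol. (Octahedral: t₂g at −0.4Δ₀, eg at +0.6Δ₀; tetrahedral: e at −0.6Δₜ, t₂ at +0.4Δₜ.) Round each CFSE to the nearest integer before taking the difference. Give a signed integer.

-143

Mn⁴⁺: group 7, so d-count = 7 − 4 = 3.
In an octahedral site d³ (HS) is t₂g³ eg⁰, giving CFSE(oct) = -1.2Δ₀ = -203 kJ/mol.
In a tetrahedral site the filling is e² t₂¹: CFSE(tet) = -0.8Δₜ = -0.8 × (4/9)(169) = -60 kJ/mol.
Subtracting, OSPE = -203 − (-60) = -143 kJ/mol.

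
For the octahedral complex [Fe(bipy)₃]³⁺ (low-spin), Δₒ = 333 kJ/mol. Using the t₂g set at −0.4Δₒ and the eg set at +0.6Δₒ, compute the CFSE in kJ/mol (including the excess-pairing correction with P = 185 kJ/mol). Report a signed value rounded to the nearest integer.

-296

bipy is neutral, so the +3 overall charge sits on Fe: oxidation state +3.
Fe sits in group 8; removing 3 electrons leaves Fe³⁺ with 8 − 3 = 5 d electrons.
Electron filling gives t₂g⁵ eg⁰.
The orbital stabilization is -2.0Δₒ = -2.0 × 333 = -666 kJ/mol.
Pairing penalty: 2 pairs vs 0 in the high-spin reference → 2 extra × P = 370 kJ/mol.
Net CFSE = -666 + 370 = -296 kJ/mol.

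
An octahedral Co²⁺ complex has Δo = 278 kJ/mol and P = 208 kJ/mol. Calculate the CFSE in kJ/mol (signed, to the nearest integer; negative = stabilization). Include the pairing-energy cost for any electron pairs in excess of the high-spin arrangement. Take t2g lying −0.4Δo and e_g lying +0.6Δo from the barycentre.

Group 9 minus oxidation state +2 gives a d⁷ configuration for Co²⁺.
Δo > P, so pairing is preferred: the ground state is low-spin.
Filling d⁷ accordingly: t2g^6 e_g^1.
Orbital CFSE = -1.8Δo = -1.8 × 278 = -500 kJ/mol.
Excess pairs vs high-spin: 3 − 2 = 1; pairing cost = +208 kJ/mol.
Net CFSE = -500 + 208 = -292 kJ/mol.

-292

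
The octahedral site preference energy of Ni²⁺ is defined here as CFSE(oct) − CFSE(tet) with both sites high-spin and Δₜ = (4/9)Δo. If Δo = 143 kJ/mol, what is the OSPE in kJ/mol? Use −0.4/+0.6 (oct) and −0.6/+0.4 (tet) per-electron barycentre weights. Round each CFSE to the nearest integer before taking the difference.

Ni²⁺: group 10, so d-count = 10 − 2 = 8.
Octahedral (high-spin): t2g^6 e_g^2, CFSE = 6(−0.4) + 2(+0.6) = -1.2Δo = -1.2 × 143 = -172 kJ/mol.
Tetrahedral e^4 t2^4 gives -0.8Δₜ = -0.8 × (4/9) × 143 = -51 kJ/mol.
Subtracting, OSPE = -172 − (-51) = -121 kJ/mol.

-121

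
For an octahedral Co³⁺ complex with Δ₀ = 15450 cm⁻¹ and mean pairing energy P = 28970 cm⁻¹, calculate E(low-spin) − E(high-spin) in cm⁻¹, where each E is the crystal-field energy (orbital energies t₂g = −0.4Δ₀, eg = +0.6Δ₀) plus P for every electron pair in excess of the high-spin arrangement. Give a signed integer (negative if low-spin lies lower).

27040

Group 9 minus oxidation state +3 gives a d⁶ configuration for Co³⁺.
In the high-spin limit (t₂g⁴ eg²) the orbital term is -0.4Δ₀ = -6180 cm⁻¹, with no excess pairing.
Low-spin t₂g⁶ eg⁰ gives -2.4Δ₀ = -37080 cm⁻¹, but forming 2 extra pairs costs 2P = 57940 cm⁻¹, so E(LS) = -37080 + 57940 = 20860 cm⁻¹.
E(LS) − E(HS) = 20860 − (-6180) = 27040 cm⁻¹.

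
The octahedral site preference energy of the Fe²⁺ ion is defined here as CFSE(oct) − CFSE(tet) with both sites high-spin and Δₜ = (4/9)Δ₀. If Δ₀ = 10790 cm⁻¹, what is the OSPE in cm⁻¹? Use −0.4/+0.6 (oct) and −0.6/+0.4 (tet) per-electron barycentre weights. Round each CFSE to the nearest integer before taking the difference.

Group 8 minus oxidation state +2 gives a d⁶ configuration for Fe²⁺.
In an octahedral site d⁶ (HS) is t₂g⁴ eg², giving CFSE(oct) = -0.4Δ₀ = -4316 cm⁻¹.
Tetrahedral e³ t₂³ gives -0.6Δₜ = -0.6 × (4/9) × 10790 = -2877 cm⁻¹.
OSPE = CFSE(oct) − CFSE(tet) = -4316 − (-2877) = -1439 cm⁻¹.

-1439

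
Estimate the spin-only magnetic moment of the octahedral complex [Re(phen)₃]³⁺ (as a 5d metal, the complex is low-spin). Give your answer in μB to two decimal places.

2.83 μB

phen is neutral, so the +3 overall charge sits on Re: oxidation state +3.
Re³⁺: group 7, so d-count = 7 − 3 = 4.
Configuration: t₂g⁴ eg⁰ → 2 unpaired electrons.
μ(spin-only) = √[2(2+2)] = √8 ≈ 2.83 μB.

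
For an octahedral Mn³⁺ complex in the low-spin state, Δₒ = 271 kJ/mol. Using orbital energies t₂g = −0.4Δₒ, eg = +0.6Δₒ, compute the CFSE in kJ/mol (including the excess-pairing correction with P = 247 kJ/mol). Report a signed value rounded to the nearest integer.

Mn³⁺: group 7, so d-count = 7 − 3 = 4.
Configuration: t₂g⁴ eg⁰.
CFSE(orbital) = 4×(-0.4Δₒ) + 0×(0.6Δₒ) = -1.6Δₒ; with Δₒ = 271 kJ/mol that is -434 kJ/mol.
Relative to high-spin t₂g³ eg¹ (0 paired), the low-spin configuration has 1 additional pair, contributing +1 × 247 = +247 kJ/mol.
Net CFSE = -434 + 247 = -187 kJ/mol.

-187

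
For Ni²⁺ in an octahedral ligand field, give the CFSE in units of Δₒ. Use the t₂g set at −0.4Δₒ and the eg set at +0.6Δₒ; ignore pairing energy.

Group 10 minus oxidation state +2 gives a d⁸ configuration for Ni²⁺.
Configuration: t₂g⁶ eg².
CFSE = 6(-0.4Δₒ) + 2(0.6Δₒ) = -2.4Δₒ + 1.2Δₒ = -1.2Δₒ.

-1.2 Δₒ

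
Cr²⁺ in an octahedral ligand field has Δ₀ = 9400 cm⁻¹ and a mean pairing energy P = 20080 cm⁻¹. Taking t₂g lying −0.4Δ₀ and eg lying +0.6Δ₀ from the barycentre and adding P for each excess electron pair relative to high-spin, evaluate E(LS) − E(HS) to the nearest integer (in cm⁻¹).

10680

Group 6 minus oxidation state +2 gives a d⁴ configuration for Cr²⁺.
High-spin: t₂g³ eg¹, CFSE = -0.6Δ₀ = -5640 cm⁻¹.
Low-spin: t₂g⁴ eg⁰, orbital CFSE = -1.6Δ₀ = -15040 cm⁻¹; plus 1 excess pair × P = +20080 cm⁻¹; total 5040 cm⁻¹.
The difference is 5040 − (-5640) = 10680 cm⁻¹, so high-spin lies lower.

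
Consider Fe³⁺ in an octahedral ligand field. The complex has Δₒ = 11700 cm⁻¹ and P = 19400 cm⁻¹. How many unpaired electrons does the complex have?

Group 8 minus oxidation state +3 gives a d⁵ configuration for Fe³⁺.
Here Δₒ < P (11700 < 19400), so the high-spin state is favoured.
Configuration: t₂g³ eg².
Unpaired electrons: 5.

5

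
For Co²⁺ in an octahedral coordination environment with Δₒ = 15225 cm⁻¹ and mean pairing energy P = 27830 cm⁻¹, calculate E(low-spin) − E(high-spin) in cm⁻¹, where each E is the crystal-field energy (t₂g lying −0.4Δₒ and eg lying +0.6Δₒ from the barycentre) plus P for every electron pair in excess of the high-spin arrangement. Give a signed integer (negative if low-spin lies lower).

Co is in group 9, so Co²⁺ is d⁷ (9 − 2 = 7).
High-spin: t₂g⁵ eg², CFSE = -0.8Δₒ = -12180 cm⁻¹.
For low-spin the configuration is t₂g⁶ eg¹: orbital energy -1.8 × 15225 = -27405 cm⁻¹, and 1 additional pair relative to high-spin adds 27830 cm⁻¹, giving 425 cm⁻¹.
Thus E(LS) − E(HS) = 12605 cm⁻¹.

12605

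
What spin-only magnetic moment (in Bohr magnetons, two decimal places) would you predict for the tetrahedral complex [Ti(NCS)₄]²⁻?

Each NCS⁻ contributes -1; 4 × (-1) = -4. With overall charge -2, Ti is in the +2 oxidation state.
Ti is in group 4, so Ti²⁺ is d² (4 − 2 = 2).
With tetrahedral geometry the complex is necessarily high-spin.
Configuration: e^2 t2^0 → 2 unpaired electrons.
μ(spin-only) = √[2(2+2)] = √8 ≈ 2.83 Bohr magnetons.

2.83 Bohr magnetons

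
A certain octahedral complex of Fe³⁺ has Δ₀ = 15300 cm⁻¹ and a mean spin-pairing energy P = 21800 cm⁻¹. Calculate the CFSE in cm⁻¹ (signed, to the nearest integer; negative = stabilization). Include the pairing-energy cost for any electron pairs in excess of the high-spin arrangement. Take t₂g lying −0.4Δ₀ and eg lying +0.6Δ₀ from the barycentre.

Group 8 minus oxidation state +3 gives a d⁵ configuration for Fe³⁺.
Δ₀ < P, so pairing is avoided: the ground state is high-spin.
Configuration: t₂g³ eg².
Orbital CFSE = 0.0Δ₀ = 0.0 × 15300 = 0 cm⁻¹.
High-spin has no excess pairs, so no pairing correction applies.

0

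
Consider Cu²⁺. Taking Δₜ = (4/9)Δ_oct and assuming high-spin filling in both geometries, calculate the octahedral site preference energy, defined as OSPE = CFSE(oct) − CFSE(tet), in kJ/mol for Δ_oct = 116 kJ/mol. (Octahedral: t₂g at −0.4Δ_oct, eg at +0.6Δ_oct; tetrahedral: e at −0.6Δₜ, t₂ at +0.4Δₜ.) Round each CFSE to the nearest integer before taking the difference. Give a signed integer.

Cu²⁺: group 11, so d-count = 11 − 2 = 9.
Octahedral high-spin t₂g⁶ eg³: CFSE = -0.6 × 116 = -70 kJ/mol.
Tetrahedral: e⁴ t₂⁵, CFSE = 4(−0.6) + 5(+0.4) = -0.4Δₜ = -0.4 × (4/9) × 116 = -21 kJ/mol.
OSPE = -70 − (-21) = -49 kJ/mol.

-49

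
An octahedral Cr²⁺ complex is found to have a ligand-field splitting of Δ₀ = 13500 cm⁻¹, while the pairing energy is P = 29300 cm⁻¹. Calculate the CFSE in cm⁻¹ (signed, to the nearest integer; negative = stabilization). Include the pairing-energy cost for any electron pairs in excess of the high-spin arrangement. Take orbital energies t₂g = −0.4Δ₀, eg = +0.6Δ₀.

-8100

Cr²⁺: group 6, so d-count = 6 − 2 = 4.
Here Δ₀ < P (13500 < 29300), so the high-spin state is favoured.
Configuration: t₂g³ eg¹.
Orbital CFSE = -0.6Δ₀ = -0.6 × 13500 = -8100 cm⁻¹.
High-spin has no excess pairs, so no pairing correction applies.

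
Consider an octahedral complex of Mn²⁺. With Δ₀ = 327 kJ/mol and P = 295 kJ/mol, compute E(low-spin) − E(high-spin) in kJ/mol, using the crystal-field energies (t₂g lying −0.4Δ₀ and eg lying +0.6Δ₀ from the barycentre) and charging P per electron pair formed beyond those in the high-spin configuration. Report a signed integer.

Mn sits in group 7; removing 2 electrons leaves Mn²⁺ with 7 − 2 = 5 d electrons.
High-spin: t₂g³ eg², CFSE = 0.0Δ₀ = 0 kJ/mol.
Low-spin: t₂g⁵ eg⁰, orbital CFSE = -2.0Δ₀ = -654 kJ/mol; plus 2 excess pairs × P = +590 kJ/mol; total -64 kJ/mol.
The difference is -64 − (0) = -64 kJ/mol, so low-spin lies lower.

-64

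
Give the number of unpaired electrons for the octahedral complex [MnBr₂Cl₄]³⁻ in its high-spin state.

4

Ligand charges: 2×(-1) from Br⁻ and 4×(-1) from Cl⁻ sum to -6; with overall charge -3, Mn is +3.
Group 7 minus oxidation state +3 gives a d⁴ configuration for Mn³⁺.
Configuration: t2g^3 e_g^1, giving 4 unpaired electrons.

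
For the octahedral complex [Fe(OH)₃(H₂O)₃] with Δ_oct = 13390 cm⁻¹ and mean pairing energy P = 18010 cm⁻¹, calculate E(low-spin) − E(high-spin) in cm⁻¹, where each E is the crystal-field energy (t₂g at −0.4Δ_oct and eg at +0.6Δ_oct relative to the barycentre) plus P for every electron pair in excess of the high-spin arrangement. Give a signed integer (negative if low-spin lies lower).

Ligand charges: 3×(-1) from OH⁻ and 3×(+0) from H₂O sum to -3; with overall charge +0, Fe is +3.
Fe sits in group 8; removing 3 electrons leaves Fe³⁺ with 8 − 3 = 5 d electrons.
High-spin: t₂g³ eg², CFSE = 0.0Δ_oct = 0 cm⁻¹.
For low-spin the configuration is t₂g⁵ eg⁰: orbital energy -2.0 × 13390 = -26780 cm⁻¹, and 2 additional pairs relative to high-spin add 36020 cm⁻¹, giving 9240 cm⁻¹.
E(LS) − E(HS) = 9240 − (0) = 9240 cm⁻¹.

9240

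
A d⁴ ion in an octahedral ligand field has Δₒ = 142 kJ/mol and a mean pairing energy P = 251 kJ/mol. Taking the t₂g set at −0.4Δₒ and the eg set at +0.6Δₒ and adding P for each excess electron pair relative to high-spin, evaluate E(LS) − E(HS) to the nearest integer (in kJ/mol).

High-spin: t₂g³ eg¹, CFSE = -0.6Δₒ = -85 kJ/mol.
Low-spin t₂g⁴ eg⁰ gives -1.6Δₒ = -227 kJ/mol, but forming 1 extra pair costs 1P = 251 kJ/mol, so E(LS) = -227 + 251 = 24 kJ/mol.
The difference is 24 − (-85) = 109 kJ/mol, so high-spin lies lower.

109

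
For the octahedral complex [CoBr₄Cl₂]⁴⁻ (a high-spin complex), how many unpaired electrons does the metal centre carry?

Ligand charges: 4×(-1) from Br⁻ and 2×(-1) from Cl⁻ sum to -6; with overall charge -4, Co is +2.
Co is in group 9, so Co²⁺ is d⁷ (9 − 2 = 7).
Configuration: t₂g⁵ eg², giving 3 unpaired electrons.

3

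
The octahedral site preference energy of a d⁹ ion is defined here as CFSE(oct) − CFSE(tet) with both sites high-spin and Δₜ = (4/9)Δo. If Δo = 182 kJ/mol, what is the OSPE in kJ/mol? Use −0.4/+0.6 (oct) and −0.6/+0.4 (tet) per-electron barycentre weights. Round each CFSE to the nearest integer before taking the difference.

Octahedral high-spin t2g^6 e_g^3: CFSE = -0.6 × 182 = -109 kJ/mol.
Tetrahedral e^4 t2^5 gives -0.4Δₜ = -0.4 × (4/9) × 182 = -32 kJ/mol.
Subtracting, OSPE = -109 − (-32) = -77 kJ/mol.

-77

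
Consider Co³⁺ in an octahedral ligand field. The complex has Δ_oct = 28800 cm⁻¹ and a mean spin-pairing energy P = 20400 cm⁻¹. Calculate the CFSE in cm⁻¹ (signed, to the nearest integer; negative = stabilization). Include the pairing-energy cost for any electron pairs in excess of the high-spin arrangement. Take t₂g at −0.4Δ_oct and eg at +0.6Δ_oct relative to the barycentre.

-28320

Co is in group 9, so Co³⁺ is d⁶ (9 − 3 = 6).
Δ_oct > P, so pairing is preferred: the ground state is low-spin.
Configuration: t₂g⁶ eg⁰.
Orbital CFSE = -2.4Δ_oct = -2.4 × 28800 = -69120 cm⁻¹.
Excess pairs vs high-spin: 3 − 1 = 2; pairing cost = +40800 cm⁻¹.
Net CFSE = -69120 + 40800 = -28320 cm⁻¹.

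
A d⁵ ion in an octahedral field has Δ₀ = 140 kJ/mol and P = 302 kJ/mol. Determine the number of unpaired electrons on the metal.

Since Δ₀ = 140 kJ/mol < P = 302 kJ/mol, the complex adopts the high-spin configuration.
Configuration: t2g^3 e_g^2.
Unpaired electrons: 5.

5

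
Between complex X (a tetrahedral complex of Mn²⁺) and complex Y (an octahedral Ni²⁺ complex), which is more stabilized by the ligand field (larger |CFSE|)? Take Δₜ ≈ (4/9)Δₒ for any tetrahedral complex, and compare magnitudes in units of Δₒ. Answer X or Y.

X: Group 7 minus oxidation state +2 gives a d⁵ configuration for Mn²⁺; Tetrahedral fields are weak (Δₜ ≈ 4/9 Δₒ), so electrons fill high-spin; e^2 t2^3, CFSE = 0.0Δₜ ≈ 0.00Δₒ.
Y: Ni sits in group 10; removing 2 electrons leaves Ni²⁺ with 10 − 2 = 8 d electrons; t2g^6 e_g^2, CFSE = -1.2Δₒ.
So Y has the larger |CFSE|.

Y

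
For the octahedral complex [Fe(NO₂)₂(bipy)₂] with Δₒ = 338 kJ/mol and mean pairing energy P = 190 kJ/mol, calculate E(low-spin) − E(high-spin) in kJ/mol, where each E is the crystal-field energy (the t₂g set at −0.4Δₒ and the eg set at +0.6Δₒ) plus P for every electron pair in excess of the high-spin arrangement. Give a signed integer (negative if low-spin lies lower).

Ligand charges: 2×(-1) from NO₂⁻ and 2×(+0) from bipy sum to -2; with overall charge +0, Fe is +2.
Fe²⁺: group 8, so d-count = 8 − 2 = 6.
In the high-spin limit (t₂g⁴ eg²) the orbital term is -0.4Δₒ = -135 kJ/mol, with no excess pairing.
Low-spin: t₂g⁶ eg⁰, orbital CFSE = -2.4Δₒ = -811 kJ/mol; plus 2 excess pairs × P = +380 kJ/mol; total -431 kJ/mol.
The difference is -431 − (-135) = -296 kJ/mol, so low-spin lies lower.

-296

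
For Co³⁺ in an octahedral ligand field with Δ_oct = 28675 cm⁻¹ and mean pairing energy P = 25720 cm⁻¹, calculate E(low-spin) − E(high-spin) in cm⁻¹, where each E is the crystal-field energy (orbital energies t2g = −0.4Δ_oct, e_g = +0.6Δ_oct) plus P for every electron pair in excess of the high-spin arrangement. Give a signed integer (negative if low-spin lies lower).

Co sits in group 9; removing 3 electrons leaves Co³⁺ with 9 − 3 = 6 d electrons.
High-spin d⁶ fills as t2g^4 e_g^2 with CFSE 4(−0.4) + 2(+0.6) = -0.4Δ_oct = -11470 cm⁻¹.
Low-spin: t2g^6 e_g^0, orbital CFSE = -2.4Δ_oct = -68820 cm⁻¹; plus 2 excess pairs × P = +51440 cm⁻¹; total -17380 cm⁻¹.
E(LS) − E(HS) = -17380 − (-11470) = -5910 cm⁻¹.

-5910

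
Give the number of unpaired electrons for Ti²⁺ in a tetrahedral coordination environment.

2

Ti is in group 4, so Ti²⁺ is d² (4 − 2 = 2).
With tetrahedral geometry the complex is necessarily high-spin.
Configuration: e² t₂⁰, giving 2 unpaired electrons.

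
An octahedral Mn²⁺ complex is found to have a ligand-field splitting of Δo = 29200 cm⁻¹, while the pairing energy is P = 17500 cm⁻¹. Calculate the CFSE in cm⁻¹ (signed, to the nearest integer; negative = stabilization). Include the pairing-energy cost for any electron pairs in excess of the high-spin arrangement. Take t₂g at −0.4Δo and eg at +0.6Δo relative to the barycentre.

-23400

Mn is in group 7, so Mn²⁺ is d⁵ (7 − 2 = 5).
Here Δo > P (29200 > 17500), so the low-spin state is favoured.
Filling d⁵ accordingly: t₂g⁵ eg⁰.
Orbital CFSE = -2.0Δo = -2.0 × 29200 = -58400 cm⁻¹.
Excess pairs vs high-spin: 2 − 0 = 2; pairing cost = +35000 cm⁻¹.
Net CFSE = -58400 + 35000 = -23400 cm⁻¹.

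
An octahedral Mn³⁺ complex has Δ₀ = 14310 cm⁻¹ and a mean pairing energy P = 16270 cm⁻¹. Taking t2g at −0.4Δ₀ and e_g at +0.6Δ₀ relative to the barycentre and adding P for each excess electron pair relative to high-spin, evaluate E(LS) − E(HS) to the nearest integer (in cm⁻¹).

Mn³⁺: group 7, so d-count = 7 − 3 = 4.
High-spin: t2g^3 e_g^1, CFSE = -0.6Δ₀ = -8586 cm⁻¹.
For low-spin the configuration is t2g^4 e_g^0: orbital energy -1.6 × 14310 = -22896 cm⁻¹, and 1 additional pair relative to high-spin adds 16270 cm⁻¹, giving -6626 cm⁻¹.
The difference is -6626 − (-8586) = 1960 cm⁻¹, so high-spin lies lower.

1960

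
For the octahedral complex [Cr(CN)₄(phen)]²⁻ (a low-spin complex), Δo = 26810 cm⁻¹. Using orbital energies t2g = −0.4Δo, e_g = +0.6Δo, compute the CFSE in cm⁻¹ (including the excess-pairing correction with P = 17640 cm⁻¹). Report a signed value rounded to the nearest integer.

Ligand charges: 4×(-1) from CN⁻ and 1×(+0) from phen sum to -4; with overall charge -2, Cr is +2.
Group 6 minus oxidation state +2 gives a d⁴ configuration for Cr²⁺.
Configuration: t2g^4 e_g^0.
Orbital CFSE = 4(-0.4) + 0(0.6) = -1.6Δo = -1.6 × 26810 = -42896 cm⁻¹.
Pairing penalty: 1 pair vs 0 in the high-spin reference → 1 extra × P = 17640 cm⁻¹.
Net CFSE = -42896 + 17640 = -25256 cm⁻¹.

-25256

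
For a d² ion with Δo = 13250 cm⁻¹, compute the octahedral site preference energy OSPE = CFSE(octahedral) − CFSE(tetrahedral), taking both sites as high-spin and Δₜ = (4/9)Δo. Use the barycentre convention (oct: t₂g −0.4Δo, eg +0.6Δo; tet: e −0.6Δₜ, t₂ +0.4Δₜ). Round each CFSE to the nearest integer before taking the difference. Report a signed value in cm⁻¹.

In an octahedral site d² (HS) is t₂g² eg⁰, giving CFSE(oct) = -0.8Δo = -10600 cm⁻¹.
Tetrahedral e² t₂⁰ gives -1.2Δₜ = -1.2 × (4/9) × 13250 = -7067 cm⁻¹.
Subtracting, OSPE = -10600 − (-7067) = -3533 cm⁻¹.

-3533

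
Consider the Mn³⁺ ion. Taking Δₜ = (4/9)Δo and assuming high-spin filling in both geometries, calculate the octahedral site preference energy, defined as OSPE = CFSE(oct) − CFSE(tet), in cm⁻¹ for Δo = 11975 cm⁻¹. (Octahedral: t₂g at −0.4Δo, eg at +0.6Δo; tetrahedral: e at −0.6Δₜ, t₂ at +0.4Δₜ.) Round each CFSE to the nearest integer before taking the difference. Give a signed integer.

-5056

Mn is in group 7, so Mn³⁺ is d⁴ (7 − 3 = 4).
In an octahedral site d⁴ (HS) is t2g^3 e_g^1, giving CFSE(oct) = -0.6Δo = -7185 cm⁻¹.
Tetrahedral: e^2 t2^2, CFSE = 2(−0.6) + 2(+0.4) = -0.4Δₜ = -0.4 × (4/9) × 11975 = -2129 cm⁻¹.
Subtracting, OSPE = -7185 − (-2129) = -5056 cm⁻¹.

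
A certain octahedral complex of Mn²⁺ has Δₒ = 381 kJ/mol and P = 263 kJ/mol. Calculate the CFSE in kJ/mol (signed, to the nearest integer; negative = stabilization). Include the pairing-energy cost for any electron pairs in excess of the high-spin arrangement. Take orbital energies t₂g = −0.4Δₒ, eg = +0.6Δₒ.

Group 7 minus oxidation state +2 gives a d⁵ configuration for Mn²⁺.
With Δₒ > P the complex is low-spin.
Configuration: t₂g⁵ eg⁰.
Orbital CFSE = -2.0Δₒ = -2.0 × 381 = -762 kJ/mol.
Excess pairs vs high-spin: 2 − 0 = 2; pairing cost = +526 kJ/mol.
Net CFSE = -762 + 526 = -236 kJ/mol.

-236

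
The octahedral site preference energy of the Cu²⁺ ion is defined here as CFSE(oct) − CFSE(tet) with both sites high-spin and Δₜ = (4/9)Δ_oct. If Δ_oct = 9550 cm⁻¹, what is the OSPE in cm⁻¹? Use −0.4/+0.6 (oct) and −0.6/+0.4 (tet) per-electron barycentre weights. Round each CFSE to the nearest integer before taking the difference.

-4032

Cu is in group 11, so Cu²⁺ is d⁹ (11 − 2 = 9).
In an octahedral site d⁹ (HS) is t₂g⁶ eg³, giving CFSE(oct) = -0.6Δ_oct = -5730 cm⁻¹.
Tetrahedral: e⁴ t₂⁵, CFSE = 4(−0.6) + 5(+0.4) = -0.4Δₜ = -0.4 × (4/9) × 9550 = -1698 cm⁻¹.
OSPE = -5730 − (-1698) = -4032 cm⁻¹.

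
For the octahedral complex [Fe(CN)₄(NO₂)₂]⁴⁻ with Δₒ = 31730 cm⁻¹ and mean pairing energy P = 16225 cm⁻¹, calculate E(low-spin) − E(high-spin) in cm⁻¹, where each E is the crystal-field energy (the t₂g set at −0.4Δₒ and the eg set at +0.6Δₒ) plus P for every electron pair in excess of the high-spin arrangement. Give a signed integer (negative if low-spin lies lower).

-31010

Ligand charges: 4×(-1) from CN⁻ and 2×(-1) from NO₂⁻ sum to -6; with overall charge -4, Fe is +2.
Fe sits in group 8; removing 2 electrons leaves Fe²⁺ with 8 − 2 = 6 d electrons.
High-spin: t₂g⁴ eg², CFSE = -0.4Δₒ = -12692 cm⁻¹.
Low-spin: t₂g⁶ eg⁰, orbital CFSE = -2.4Δₒ = -76152 cm⁻¹; plus 2 excess pairs × P = +32450 cm⁻¹; total -43702 cm⁻¹.
E(LS) − E(HS) = -43702 − (-12692) = -31010 cm⁻¹.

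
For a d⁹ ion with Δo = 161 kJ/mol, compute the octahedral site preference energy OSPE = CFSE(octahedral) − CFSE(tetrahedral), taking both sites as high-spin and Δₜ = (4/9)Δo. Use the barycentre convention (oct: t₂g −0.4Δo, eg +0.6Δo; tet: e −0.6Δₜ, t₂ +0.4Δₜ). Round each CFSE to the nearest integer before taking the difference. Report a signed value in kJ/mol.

Octahedral (high-spin): t₂g⁶ eg³, CFSE = 6(−0.4) + 3(+0.6) = -0.6Δo = -0.6 × 161 = -97 kJ/mol.
Tetrahedral e⁴ t₂⁵ gives -0.4Δₜ = -0.4 × (4/9) × 161 = -29 kJ/mol.
OSPE = CFSE(oct) − CFSE(tet) = -97 − (-29) = -68 kJ/mol.

-68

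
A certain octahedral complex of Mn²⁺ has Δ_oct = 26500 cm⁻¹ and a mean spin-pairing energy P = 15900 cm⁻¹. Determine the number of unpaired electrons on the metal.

1

Mn sits in group 7; removing 2 electrons leaves Mn²⁺ with 7 − 2 = 5 d electrons.
Since Δ_oct = 26500 cm⁻¹ > P = 15900 cm⁻¹, the complex adopts the low-spin configuration.
Filling d⁵ accordingly: t2g^5 e_g^0.
Unpaired electrons: 1.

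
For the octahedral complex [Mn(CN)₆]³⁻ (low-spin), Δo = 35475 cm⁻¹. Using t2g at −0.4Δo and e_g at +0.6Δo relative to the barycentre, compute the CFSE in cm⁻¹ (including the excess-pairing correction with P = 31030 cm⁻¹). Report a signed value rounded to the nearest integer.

Each CN⁻ contributes -1; 6 × (-1) = -6. With overall charge -3, Mn is in the +3 oxidation state.
Group 7 minus oxidation state +3 gives a d⁴ configuration for Mn³⁺.
Electron filling gives t2g^4 e_g^0.
CFSE(orbital) = 4×(-0.4Δo) + 0×(0.6Δo) = -1.6Δo; with Δo = 35475 cm⁻¹ that is -56760 cm⁻¹.
Relative to high-spin t2g^3 e_g^1 (0 paired), the low-spin configuration has 1 additional pair, contributing +1 × 31030 = +31030 cm⁻¹.
Combining: -56760 + 31030 = -25730 cm⁻¹.

-25730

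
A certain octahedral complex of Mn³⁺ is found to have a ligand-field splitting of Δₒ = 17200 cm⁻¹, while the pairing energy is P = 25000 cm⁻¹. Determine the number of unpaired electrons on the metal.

4

Mn³⁺: group 7, so d-count = 7 − 3 = 4.
Here Δₒ < P (17200 < 25000), so the high-spin state is favoured.
Filling d⁴ accordingly: t₂g³ eg¹.
Unpaired electrons: 4.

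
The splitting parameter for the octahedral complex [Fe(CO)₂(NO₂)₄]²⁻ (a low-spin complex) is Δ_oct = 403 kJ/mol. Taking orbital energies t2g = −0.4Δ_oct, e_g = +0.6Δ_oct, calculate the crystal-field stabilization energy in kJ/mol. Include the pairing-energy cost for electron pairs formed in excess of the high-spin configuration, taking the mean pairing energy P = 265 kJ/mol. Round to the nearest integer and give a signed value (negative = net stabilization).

Ligand charges: 2×(+0) from CO and 4×(-1) from NO₂⁻ sum to -4; with overall charge -2, Fe is +2.
Group 8 minus oxidation state +2 gives a d⁶ configuration for Fe²⁺.
Electron filling gives t2g^6 e_g^0.
Orbital CFSE = 6(-0.4) + 0(0.6) = -2.4Δ_oct = -2.4 × 403 = -967 kJ/mol.
High-spin d⁶ would be t2g^4 e_g^2 with 1 pair; low-spin has 3, so 2 excess pairs cost +2P = +530 kJ/mol.
Combining: -967 + 530 = -437 kJ/mol.

-437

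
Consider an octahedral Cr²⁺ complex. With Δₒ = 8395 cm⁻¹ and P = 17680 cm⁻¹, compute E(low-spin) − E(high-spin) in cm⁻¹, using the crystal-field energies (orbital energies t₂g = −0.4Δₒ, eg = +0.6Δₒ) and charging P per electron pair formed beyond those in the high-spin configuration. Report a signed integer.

Cr sits in group 6; removing 2 electrons leaves Cr²⁺ with 6 − 2 = 4 d electrons.
High-spin d⁴ fills as t₂g³ eg¹ with CFSE 3(−0.4) + 1(+0.6) = -0.6Δₒ = -5037 cm⁻¹.
For low-spin the configuration is t₂g⁴ eg⁰: orbital energy -1.6 × 8395 = -13432 cm⁻¹, and 1 additional pair relative to high-spin adds 17680 cm⁻¹, giving 4248 cm⁻¹.
The difference is 4248 − (-5037) = 9285 cm⁻¹, so high-spin lies lower.

9285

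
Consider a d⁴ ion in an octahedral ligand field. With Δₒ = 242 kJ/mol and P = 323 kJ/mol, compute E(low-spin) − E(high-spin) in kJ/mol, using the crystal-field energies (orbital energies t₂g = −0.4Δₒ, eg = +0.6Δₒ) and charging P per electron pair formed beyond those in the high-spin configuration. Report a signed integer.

High-spin: t₂g³ eg¹, CFSE = -0.6Δₒ = -145 kJ/mol.
For low-spin the configuration is t₂g⁴ eg⁰: orbital energy -1.6 × 242 = -387 kJ/mol, and 1 additional pair relative to high-spin adds 323 kJ/mol, giving -64 kJ/mol.
Thus E(LS) − E(HS) = 81 kJ/mol.

81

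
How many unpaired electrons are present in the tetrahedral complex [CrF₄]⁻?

3

Each F⁻ contributes -1; 4 × (-1) = -4. With overall charge -1, Cr is in the +3 oxidation state.
Group 6 minus oxidation state +3 gives a d³ configuration for Cr³⁺.
Tetrahedral fields are weak (Δₜ ≈ 4/9 Δₒ), so electrons fill high-spin.
Configuration: e^2 t2^1, giving 3 unpaired electrons.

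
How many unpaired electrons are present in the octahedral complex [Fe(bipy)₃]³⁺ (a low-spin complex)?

bipy is neutral, so the +3 overall charge sits on Fe: oxidation state +3.
Fe³⁺: group 8, so d-count = 8 − 3 = 5.
Configuration: t₂g⁵ eg⁰, giving 1 unpaired electron.

1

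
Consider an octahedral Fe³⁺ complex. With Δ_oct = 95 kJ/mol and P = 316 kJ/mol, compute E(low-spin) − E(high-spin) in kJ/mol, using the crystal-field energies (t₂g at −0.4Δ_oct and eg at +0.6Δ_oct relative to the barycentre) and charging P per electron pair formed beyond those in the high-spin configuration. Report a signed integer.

Group 8 minus oxidation state +3 gives a d⁵ configuration for Fe³⁺.
High-spin d⁵ fills as t₂g³ eg² with CFSE 3(−0.4) + 2(+0.6) = 0.0Δ_oct = 0 kJ/mol.
Low-spin: t₂g⁵ eg⁰, orbital CFSE = -2.0Δ_oct = -190 kJ/mol; plus 2 excess pairs × P = +632 kJ/mol; total 442 kJ/mol.
The difference is 442 − (0) = 442 kJ/mol, so high-spin lies lower.

442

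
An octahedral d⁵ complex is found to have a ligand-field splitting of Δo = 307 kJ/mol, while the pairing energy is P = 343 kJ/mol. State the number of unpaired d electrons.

5

Since Δo = 307 kJ/mol < P = 343 kJ/mol, the complex adopts the high-spin configuration.
Configuration: t₂g³ eg².
Unpaired electrons: 5.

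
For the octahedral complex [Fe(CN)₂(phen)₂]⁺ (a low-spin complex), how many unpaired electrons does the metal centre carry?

Ligand charges: 2×(-1) from CN⁻ and 2×(+0) from phen sum to -2; with overall charge +1, Fe is +3.
Fe is in group 8, so Fe³⁺ is d⁵ (8 − 3 = 5).
Configuration: t₂g⁵ eg⁰, giving 1 unpaired electron.

1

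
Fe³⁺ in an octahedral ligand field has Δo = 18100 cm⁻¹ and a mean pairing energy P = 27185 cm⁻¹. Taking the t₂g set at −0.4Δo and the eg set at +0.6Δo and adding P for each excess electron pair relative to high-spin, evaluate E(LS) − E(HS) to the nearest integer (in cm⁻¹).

18170

Fe sits in group 8; removing 3 electrons leaves Fe³⁺ with 8 − 3 = 5 d electrons.
High-spin d⁵ fills as t₂g³ eg² with CFSE 3(−0.4) + 2(+0.6) = 0.0Δo = 0 cm⁻¹.
Low-spin t₂g⁵ eg⁰ gives -2.0Δo = -36200 cm⁻¹, but forming 2 extra pairs costs 2P = 54370 cm⁻¹, so E(LS) = -36200 + 54370 = 18170 cm⁻¹.
Thus E(LS) − E(HS) = 18170 cm⁻¹.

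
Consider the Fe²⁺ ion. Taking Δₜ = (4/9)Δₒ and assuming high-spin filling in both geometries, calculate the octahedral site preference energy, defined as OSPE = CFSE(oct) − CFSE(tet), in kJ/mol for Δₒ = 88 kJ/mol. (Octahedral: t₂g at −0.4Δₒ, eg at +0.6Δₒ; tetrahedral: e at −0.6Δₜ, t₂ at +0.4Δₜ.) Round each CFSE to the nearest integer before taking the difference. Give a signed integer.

-12

Group 8 minus oxidation state +2 gives a d⁶ configuration for Fe²⁺.
Octahedral high-spin t₂g⁴ eg²: CFSE = -0.4 × 88 = -35 kJ/mol.
Tetrahedral: e³ t₂³, CFSE = 3(−0.6) + 3(+0.4) = -0.6Δₜ = -0.6 × (4/9) × 88 = -23 kJ/mol.
OSPE = CFSE(oct) − CFSE(tet) = -35 − (-23) = -12 kJ/mol.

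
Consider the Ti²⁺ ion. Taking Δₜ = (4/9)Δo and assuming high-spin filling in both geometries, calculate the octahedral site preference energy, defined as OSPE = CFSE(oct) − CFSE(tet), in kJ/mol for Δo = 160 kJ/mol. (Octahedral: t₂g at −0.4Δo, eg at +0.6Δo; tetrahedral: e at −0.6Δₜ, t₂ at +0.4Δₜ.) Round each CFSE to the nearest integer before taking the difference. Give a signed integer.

Group 4 minus oxidation state +2 gives a d² configuration for Ti²⁺.
In an octahedral site d² (HS) is t2g^2 e_g^0, giving CFSE(oct) = -0.8Δo = -128 kJ/mol.
Tetrahedral e^2 t2^0 gives -1.2Δₜ = -1.2 × (4/9) × 160 = -85 kJ/mol.
OSPE = -128 − (-85) = -43 kJ/mol.

-43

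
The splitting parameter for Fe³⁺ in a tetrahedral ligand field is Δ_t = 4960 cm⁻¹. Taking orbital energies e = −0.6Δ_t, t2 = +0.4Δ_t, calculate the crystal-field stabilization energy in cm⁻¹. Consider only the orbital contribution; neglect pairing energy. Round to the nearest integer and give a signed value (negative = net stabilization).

Fe³⁺: group 8, so d-count = 8 − 3 = 5.
With tetrahedral geometry the complex is necessarily high-spin.
Electron filling gives e^2 t2^3.
CFSE(orbital) = 2×(-0.6Δ_t) + 3×(0.4Δ_t) = 0.0Δ_t; with Δ_t = 4960 cm⁻¹ that is 0 cm⁻¹.

0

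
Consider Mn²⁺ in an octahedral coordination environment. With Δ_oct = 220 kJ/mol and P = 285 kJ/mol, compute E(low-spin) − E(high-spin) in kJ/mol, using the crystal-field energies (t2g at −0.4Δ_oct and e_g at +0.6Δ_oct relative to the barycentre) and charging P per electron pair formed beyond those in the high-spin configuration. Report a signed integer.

Group 7 minus oxidation state +2 gives a d⁵ configuration for Mn²⁺.
In the high-spin limit (t2g^3 e_g^2) the orbital term is 0.0Δ_oct = 0 kJ/mol, with no excess pairing.
Low-spin: t2g^5 e_g^0, orbital CFSE = -2.0Δ_oct = -440 kJ/mol; plus 2 excess pairs × P = +570 kJ/mol; total 130 kJ/mol.
E(LS) − E(HS) = 130 − (0) = 130 kJ/mol.

130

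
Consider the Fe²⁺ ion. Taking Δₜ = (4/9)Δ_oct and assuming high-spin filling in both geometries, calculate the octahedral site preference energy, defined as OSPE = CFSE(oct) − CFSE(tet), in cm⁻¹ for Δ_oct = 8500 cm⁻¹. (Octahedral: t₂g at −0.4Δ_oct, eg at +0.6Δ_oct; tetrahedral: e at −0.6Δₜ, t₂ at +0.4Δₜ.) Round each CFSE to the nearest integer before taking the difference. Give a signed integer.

-1133

Group 8 minus oxidation state +2 gives a d⁶ configuration for Fe²⁺.
Octahedral (high-spin): t₂g⁴ eg², CFSE = 4(−0.4) + 2(+0.6) = -0.4Δ_oct = -0.4 × 8500 = -3400 cm⁻¹.
Tetrahedral: e³ t₂³, CFSE = 3(−0.6) + 3(+0.4) = -0.6Δₜ = -0.6 × (4/9) × 8500 = -2267 cm⁻¹.
OSPE = -3400 − (-2267) = -1133 cm⁻¹.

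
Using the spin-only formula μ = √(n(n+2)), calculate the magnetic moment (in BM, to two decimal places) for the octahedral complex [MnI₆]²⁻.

3.87 BM

Each I⁻ contributes -1; 6 × (-1) = -6. With overall charge -2, Mn is in the +4 oxidation state.
Mn is in group 7, so Mn⁴⁺ is d³ (7 − 4 = 3).
Configuration: t2g^3 e_g^0 → 3 unpaired electrons.
μ(spin-only) = √[3(3+2)] = √15 ≈ 3.87 BM.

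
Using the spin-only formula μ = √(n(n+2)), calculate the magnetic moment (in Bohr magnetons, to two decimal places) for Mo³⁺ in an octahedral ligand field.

3.87 Bohr magnetons

Mo is in group 6, so Mo³⁺ is d³ (6 − 3 = 3).
Configuration: t₂g³ eg⁰ → 3 unpaired electrons.
μ(spin-only) = √[3(3+2)] = √15 ≈ 3.87 Bohr magnetons.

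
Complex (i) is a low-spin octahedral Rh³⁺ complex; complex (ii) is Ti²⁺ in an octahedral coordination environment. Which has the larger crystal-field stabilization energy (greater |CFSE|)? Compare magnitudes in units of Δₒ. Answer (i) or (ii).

(i): Group 9 minus oxidation state +3 gives a d⁶ configuration for Rh³⁺; t₂g⁶ eg⁰, CFSE = -2.4Δₒ.
(ii): Ti sits in group 4; removing 2 electrons leaves Ti²⁺ with 4 − 2 = 2 d electrons; For octahedral d² the high- and low-spin configurations coincide; t₂g² eg⁰, CFSE = -0.8Δₒ.
So (i) has the larger |CFSE|.

(i)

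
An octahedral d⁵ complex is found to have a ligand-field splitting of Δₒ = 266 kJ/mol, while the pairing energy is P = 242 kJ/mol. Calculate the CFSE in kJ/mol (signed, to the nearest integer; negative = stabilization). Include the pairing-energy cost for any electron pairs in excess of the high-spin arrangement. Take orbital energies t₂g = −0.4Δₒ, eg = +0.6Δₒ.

Since Δₒ = 266 kJ/mol > P = 242 kJ/mol, the complex adopts the low-spin configuration.
Filling d⁵ accordingly: t₂g⁵ eg⁰.
Orbital CFSE = -2.0Δₒ = -2.0 × 266 = -532 kJ/mol.
Excess pairs vs high-spin: 2 − 0 = 2; pairing cost = +484 kJ/mol.
Net CFSE = -532 + 484 = -48 kJ/mol.

-48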